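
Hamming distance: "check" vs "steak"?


Comparing character by character (same length = 5):
  Pos 0: 'c' vs 's' !=
  Pos 1: 'h' vs 't' !=
  Pos 2: 'e' vs 'e' =
  Pos 3: 'c' vs 'a' !=
  Pos 4: 'k' vs 'k' =
Hamming distance = 3


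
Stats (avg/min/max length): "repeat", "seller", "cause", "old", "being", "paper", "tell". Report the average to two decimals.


Lengths: "repeat"=6, "seller"=6, "cause"=5, "old"=3, "being"=5, "paper"=5, "tell"=4
Sum = 34, Count = 7
Average = 34/7 = 4.86
= avg=4.86, min=3, max=6


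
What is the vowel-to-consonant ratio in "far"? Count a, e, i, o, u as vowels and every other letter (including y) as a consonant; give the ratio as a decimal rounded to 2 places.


Word: "far"
Vowels (a,e,i,o,u): 1
Consonants: 2
Ratio = 1/2
= 0.50


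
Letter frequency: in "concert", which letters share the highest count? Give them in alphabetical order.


Word: "concert"
Letter counts:
  'c': 2
  'e': 1
  'n': 1
  'o': 1
  'r': 1
  't': 1
Maximum count = 2
Most frequent = 'c' (2 times each)


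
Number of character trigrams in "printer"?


Word: "printer" (length 7)
Number of 3-grams = length - 3 + 1 = 7 - 3 + 1
= 5


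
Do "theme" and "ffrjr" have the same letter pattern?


Pattern of "theme": [0, 1, 2, 3, 2]
Pattern of "ffrjr": [0, 0, 1, 2, 1]
Patterns do not match
Same pattern = No


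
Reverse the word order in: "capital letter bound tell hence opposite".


Original: "capital letter bound tell hence opposite"
Words (1..n): capital | letter | bound | tell | hence | opposite
Reversed (n..1): opposite | hence | tell | bound | letter | capital
Result = "opposite hence tell bound letter capital"


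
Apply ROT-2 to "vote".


Word: "vote"
Shift: 2
Each letter → (letter + shift) mod 26:
  'v' (21) + 2 = 23 → 'x'
  'o' (14) + 2 = 16 → 'q'
  't' (19) + 2 = 21 → 'v'
  'e' (4) + 2 = 6 → 'g'
Result = "xqvg"


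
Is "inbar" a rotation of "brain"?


Word: "brain", Candidate: "inbar"
Method: check if candidate is substring of word+word
"brainbrain" contains "inbar"? No
Is rotation = No


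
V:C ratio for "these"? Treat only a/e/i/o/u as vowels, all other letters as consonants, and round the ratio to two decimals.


Word: "these"
Vowels (a,e,i,o,u): 2
Consonants: 3
Ratio = 2/3
= 0.67


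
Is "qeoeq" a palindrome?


Word: "qeoeq"
Reversed: "qeoeq"
Forward == Backward? qeoeq == qeoeq
Palindrome = Yes


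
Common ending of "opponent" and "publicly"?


Word 1: "opponent"
Word 2: "publicly"
Comparing from end:
  Pos -1: 't' != 'y' (stop)
LCS = "" (length 0)


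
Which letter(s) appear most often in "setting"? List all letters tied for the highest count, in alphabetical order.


Word: "setting"
Letter counts:
  'e': 1
  'g': 1
  'i': 1
  'n': 1
  's': 1
  't': 2
Maximum count = 2
Most frequent = 't' (2 times each)


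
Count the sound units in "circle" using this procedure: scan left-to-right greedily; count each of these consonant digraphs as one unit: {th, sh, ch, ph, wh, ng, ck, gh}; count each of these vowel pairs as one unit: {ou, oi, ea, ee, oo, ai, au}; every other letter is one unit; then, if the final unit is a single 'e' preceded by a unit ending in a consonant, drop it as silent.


Word: "circle" (6 letters)
Left-to-right scan:
  1. 'c' (letter)
  2. 'i' (letter)
  3. 'r' (letter)
  4. 'c' (letter)
  5. 'l' (letter)
  6. 'e' (letter)
Units from scan: 6
Final unit is 'e' after a consonant -> drop as silent (-1)
Sound units = 5 units


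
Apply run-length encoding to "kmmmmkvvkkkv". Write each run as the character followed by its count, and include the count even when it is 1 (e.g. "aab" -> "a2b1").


String: "kmmmmkvvkkkv"
Scanning for consecutive runs:
  'k' x 1
  'm' x 4
  'k' x 1
  'v' x 2
  'k' x 3
  'v' x 1
RLE = "k1m4k1v2k3v1"


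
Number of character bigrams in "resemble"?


Word: "resemble" (length 8)
Number of 2-grams = length - 2 + 1 = 8 - 2 + 1
= 7


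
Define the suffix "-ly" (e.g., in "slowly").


Suffix: -ly
Example: slowly (slow + -ly)
Meaning = in a manner


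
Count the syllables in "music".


Word: "music"
Syllable breakdown: mu / sic
Counting: 2 parts
= 2 syllables


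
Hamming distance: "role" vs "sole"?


Comparing character by character (same length = 4):
  Pos 0: 'r' vs 's' !=
  Pos 1: 'o' vs 'o' =
  Pos 2: 'l' vs 'l' =
  Pos 3: 'e' vs 'e' =
Hamming distance = 1


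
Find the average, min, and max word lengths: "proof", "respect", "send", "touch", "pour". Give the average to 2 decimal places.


Lengths: "proof"=5, "respect"=7, "send"=4, "touch"=5, "pour"=4
Sum = 25, Count = 5
Average = 25/5 = 5.00
= avg=5.00, min=4, max=7


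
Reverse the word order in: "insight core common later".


Original: "insight core common later"
Words (1..n): insight | core | common | later
Reversed (n..1): later | common | core | insight
Result = "later common core insight"


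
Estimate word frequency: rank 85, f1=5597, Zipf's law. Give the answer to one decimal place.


Zipf's law: f(r) = f(1) / r
f(1) = 5597
f(85) = 5597 / 85
= 65.8 occurrences


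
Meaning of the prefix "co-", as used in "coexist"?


Prefix: co-
As in: coexist -> co- + exist
Meaning = together


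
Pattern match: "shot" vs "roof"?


Pattern of "shot": [0, 1, 2, 3]
Pattern of "roof": [0, 1, 1, 2]
Patterns do not match
Same pattern = No


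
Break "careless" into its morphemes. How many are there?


Word: "careless"
Morphemes: care + -less
Each morpheme carries meaning
= 2 morphemes


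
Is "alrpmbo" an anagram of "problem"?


Word 1: "problem" → sorted: belmopr
Word 2: "alrpmbo" → sorted: ablmopr
Same letters? belmopr != ablmopr
Anagram = No


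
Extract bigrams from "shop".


Word: "shop" (length 4)
Number of bigrams = 4 - 2 + 1 = 3
  Position 0: "sh"
  Position 1: "ho"
  Position 2: "op"
Bigrams = "sh", "ho", "op"


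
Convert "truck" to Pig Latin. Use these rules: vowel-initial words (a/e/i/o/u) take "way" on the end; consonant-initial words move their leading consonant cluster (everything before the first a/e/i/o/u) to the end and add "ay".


Word: "truck"
Starts with consonant(s) → move to end, add 'ay'
Consonant cluster: "tr"
Pig Latin = "ucktray"


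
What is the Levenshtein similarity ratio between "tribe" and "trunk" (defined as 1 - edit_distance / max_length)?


Word 1: "tribe" (length 5)
Word 2: "trunk" (length 5)
One optimal edit sequence:
  1. keep 't'
  2. keep 'r'
  3. substitute 'i' -> 'u'  (+1)
  4. substitute 'b' -> 'n'  (+1)
  5. substitute 'e' -> 'k'  (+1)
Edit distance = 3
Max length = max(5, 5) = 5
Similarity = 1 - 3/5
= 0.4000


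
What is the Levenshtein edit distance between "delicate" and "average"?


Word 1: "delicate" (length 8)
Word 2: "average" (length 7)
One optimal edit sequence (insert/delete/substitute each cost 1):
  1. delete 'd'  (+1)
  2. substitute 'e' -> 'a'  (+1)
  3. substitute 'l' -> 'v'  (+1)
  4. substitute 'i' -> 'e'  (+1)
  5. substitute 'c' -> 'r'  (+1)
  6. keep 'a'
  7. substitute 't' -> 'g'  (+1)
  8. keep 'e'
Total edit operations: 6
Edit distance = 6


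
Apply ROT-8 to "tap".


Word: "tap"
Shift: 8
Each letter → (letter + shift) mod 26:
  't' (19) + 8 = 1 → 'b'
  'a' (0) + 8 = 8 → 'i'
  'p' (15) + 8 = 23 → 'x'
Result = "bix"


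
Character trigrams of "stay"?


Word: "stay" (length 4)
Number of trigrams = 4 - 3 + 1 = 2
  Position 0: "sta"
  Position 1: "tay"
Trigrams = "sta", "tay"


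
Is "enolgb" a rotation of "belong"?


Word: "belong", Candidate: "enolgb"
Method: check if candidate is substring of word+word
"belongbelong" contains "enolgb"? No
Is rotation = No


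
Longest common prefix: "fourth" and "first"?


Word 1: "fourth"
Word 2: "first"
Comparing from start:
  Pos 0: 'f' == 'f'
  Pos 1: 'o' != 'i' (stop)
LCP = "f" (length 1)


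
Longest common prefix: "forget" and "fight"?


Word 1: "forget"
Word 2: "fight"
Comparing from start:
  Pos 0: 'f' == 'f'
  Pos 1: 'o' != 'i' (stop)
LCP = "f" (length 1)


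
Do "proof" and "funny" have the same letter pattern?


Pattern of "proof": [0, 1, 2, 2, 3]
Pattern of "funny": [0, 1, 2, 2, 3]
Patterns match
Same pattern = Yes


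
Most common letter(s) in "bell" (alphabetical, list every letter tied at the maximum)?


Word: "bell"
Letter counts:
  'b': 1
  'e': 1
  'l': 2
Maximum count = 2
Most frequent = 'l' (2 times each)


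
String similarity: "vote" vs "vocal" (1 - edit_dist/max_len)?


Word 1: "vote" (length 4)
Word 2: "vocal" (length 5)
One optimal edit sequence:
  1. keep 'v'
  2. keep 'o'
  3. insert 'c'  (+1)
  4. substitute 't' -> 'a'  (+1)
  5. substitute 'e' -> 'l'  (+1)
Edit distance = 3
Max length = max(4, 5) = 5
Similarity = 1 - 3/5
= 0.4000


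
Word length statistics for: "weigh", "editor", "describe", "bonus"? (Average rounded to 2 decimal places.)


Lengths: "weigh"=5, "editor"=6, "describe"=8, "bonus"=5
Sum = 24, Count = 4
Average = 24/4 = 6.00
= avg=6.00, min=5, max=8


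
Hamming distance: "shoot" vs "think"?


Comparing character by character (same length = 5):
  Pos 0: 's' vs 't' !=
  Pos 1: 'h' vs 'h' =
  Pos 2: 'o' vs 'i' !=
  Pos 3: 'o' vs 'n' !=
  Pos 4: 't' vs 'k' !=
Hamming distance = 4


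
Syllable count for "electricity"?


Word: "electricity"
Syllable breakdown: e · lec · tric · i · ty
Counting: 5 parts
= 5 syllables


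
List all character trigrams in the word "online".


Word: "online" (length 6)
Number of trigrams = 6 - 3 + 1 = 4
  Position 0: "onl"
  Position 1: "nli"
  Position 2: "lin"
  Position 3: "ine"
Trigrams = "onl", "nli", "lin", "ine"


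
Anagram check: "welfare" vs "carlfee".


Word 1: "welfare" → sorted: aeeflrw
Word 2: "carlfee" → sorted: aceeflr
Same letters? aeeflrw != aceeflr
Anagram = No


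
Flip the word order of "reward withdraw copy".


Original: "reward withdraw copy"
Words (1..n): reward | withdraw | copy
Reversed (n..1): copy | withdraw | reward
Result = "copy withdraw reward"


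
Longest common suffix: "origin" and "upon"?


Word 1: "origin"
Word 2: "upon"
Comparing from end:
  Pos -1: 'n' == 'n'
  Pos -2: 'i' != 'o' (stop)
LCS = "n" (length 1)


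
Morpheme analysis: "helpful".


Word: "helpful"
Morphemes: help + -ful
Each morpheme carries meaning
= 2 morphemes


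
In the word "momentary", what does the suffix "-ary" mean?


Suffix: -ary
As in: momentary -> moment + -ary
Meaning = relating to


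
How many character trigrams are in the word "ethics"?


Word: "ethics" (length 6)
Number of 3-grams = length - 3 + 1 = 6 - 3 + 1
= 4


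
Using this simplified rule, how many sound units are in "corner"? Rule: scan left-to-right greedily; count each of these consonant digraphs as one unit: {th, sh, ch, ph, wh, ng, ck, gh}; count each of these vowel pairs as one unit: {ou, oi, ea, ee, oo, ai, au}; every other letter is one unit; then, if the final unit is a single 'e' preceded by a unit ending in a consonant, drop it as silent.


Word: "corner" (6 letters)
Left-to-right scan:
  (1) 'c' (letter)
  (2) 'o' (letter)
  (3) 'r' (letter)
  (4) 'n' (letter)
  (5) 'e' (letter)
  (6) 'r' (letter)
Units from scan: 6
Sound units = 6 units


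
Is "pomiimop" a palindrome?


Word: "pomiimop"
Reversed: "pomiimop"
Forward == Backward? pomiimop == pomiimop
Palindrome = Yes


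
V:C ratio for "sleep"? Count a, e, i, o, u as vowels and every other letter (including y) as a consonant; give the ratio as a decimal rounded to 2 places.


Word: "sleep"
Vowels (a,e,i,o,u): 2
Consonants: 3
Ratio = 2/3
= 0.67


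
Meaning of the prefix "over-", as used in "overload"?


Prefix: over-
As in: overload -> over- + load
Meaning = excessive


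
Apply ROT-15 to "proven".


Word: "proven"
Shift: 15
Each letter → (letter + shift) mod 26:
  'p' (15) + 15 = 4 → 'e'
  'r' (17) + 15 = 6 → 'g'
  'o' (14) + 15 = 3 → 'd'
  'v' (21) + 15 = 10 → 'k'
  'e' (4) + 15 = 19 → 't'
  'n' (13) + 15 = 2 → 'c'
Result = "egdktc"


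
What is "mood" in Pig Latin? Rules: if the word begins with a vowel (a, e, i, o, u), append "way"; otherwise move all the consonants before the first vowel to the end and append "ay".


Word: "mood"
Starts with consonant(s) → move to end, add 'ay'
Consonant cluster: "m"
Pig Latin = "oodmay"


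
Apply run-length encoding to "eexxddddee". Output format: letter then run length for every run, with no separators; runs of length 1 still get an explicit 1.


String: "eexxddddee"
Scanning for consecutive runs:
  'e' x 2
  'x' x 2
  'd' x 4
  'e' x 2
RLE = "e2x2d4e2"


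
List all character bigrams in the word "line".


Word: "line" (length 4)
Number of bigrams = 4 - 2 + 1 = 3
  Position 0: "li"
  Position 1: "in"
  Position 2: "ne"
Bigrams = "li", "in", "ne"


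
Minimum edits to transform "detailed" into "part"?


Word 1: "detailed" (length 8)
Word 2: "part" (length 4)
One optimal edit sequence (insert/delete/substitute each cost 1):
  1. delete 'd'  (+1)
  2. delete 'e'  (+1)
  3. substitute 't' -> 'p'  (+1)
  4. keep 'a'
  5. delete 'i'  (+1)
  6. delete 'l'  (+1)
  7. substitute 'e' -> 'r'  (+1)
  8. substitute 'd' -> 't'  (+1)
Total edit operations: 7
Edit distance = 7


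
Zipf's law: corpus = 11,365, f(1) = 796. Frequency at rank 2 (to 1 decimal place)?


Zipf's law: f(r) = f(1) / r
f(1) = 796
f(2) = 796 / 2
= 398.0 occurrences


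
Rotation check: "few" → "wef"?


Word: "few", Candidate: "wef"
Method: check if candidate is substring of word+word
"fewfew" contains "wef"? No
Is rotation = No


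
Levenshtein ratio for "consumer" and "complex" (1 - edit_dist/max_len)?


Word 1: "consumer" (length 8)
Word 2: "complex" (length 7)
One optimal edit sequence:
  1. keep 'c'
  2. keep 'o'
  3. delete 'n'  (+1)
  4. substitute 's' -> 'm'  (+1)
  5. substitute 'u' -> 'p'  (+1)
  6. substitute 'm' -> 'l'  (+1)
  7. keep 'e'
  8. substitute 'r' -> 'x'  (+1)
Edit distance = 5
Max length = max(8, 7) = 8
Similarity = 1 - 5/8
= 0.3750


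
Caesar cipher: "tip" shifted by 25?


Word: "tip"
Shift: 25
Each letter → (letter + shift) mod 26:
  't' (19) + 25 = 18 → 's'
  'i' (8) + 25 = 7 → 'h'
  'p' (15) + 25 = 14 → 'o'
Result = "sho"


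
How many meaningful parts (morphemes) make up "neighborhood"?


Word: "neighborhood"
Morphemes: neighbor / -hood
Each morpheme carries meaning
= 2 morphemes


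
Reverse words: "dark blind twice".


Original: "dark blind twice"
Words (1..n): dark | blind | twice
Reversed (n..1): twice | blind | dark
Result = "twice blind dark"


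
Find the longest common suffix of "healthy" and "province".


Word 1: "healthy"
Word 2: "province"
Comparing from end:
  Pos -1: 'y' != 'e' (stop)
LCS = "" (length 0)


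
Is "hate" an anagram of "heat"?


Word 1: "heat" → sorted: aeht
Word 2: "hate" → sorted: aeht
Same letters? aeht == aeht
Anagram = Yes


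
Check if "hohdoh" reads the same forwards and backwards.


Word: "hohdoh"
Reversed: "hodhoh"
Forward == Backward? hohdoh != hodhoh
Palindrome = No


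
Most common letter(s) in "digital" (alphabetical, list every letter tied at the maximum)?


Word: "digital"
Letter counts:
  'a': 1
  'd': 1
  'g': 1
  'i': 2
  'l': 1
  't': 1
Maximum count = 2
Most frequent = 'i' (2 times each)


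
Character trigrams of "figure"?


Word: "figure" (length 6)
Number of trigrams = 6 - 3 + 1 = 4
  Position 0: "fig"
  Position 1: "igu"
  Position 2: "gur"
  Position 3: "ure"
Trigrams = "fig", "igu", "gur", "ure"


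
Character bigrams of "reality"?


Word: "reality" (length 7)
Number of bigrams = 7 - 2 + 1 = 6
  Position 0: "re"
  Position 1: "ea"
  Position 2: "al"
  Position 3: "li"
  Position 4: "it"
  Position 5: "ty"
Bigrams = "re", "ea", "al", "li", "it", "ty"


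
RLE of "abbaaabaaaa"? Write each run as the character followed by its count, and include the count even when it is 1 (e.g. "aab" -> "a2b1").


String: "abbaaabaaaa"
Scanning for consecutive runs:
  'a' x 1
  'b' x 2
  'a' x 3
  'b' x 1
  'a' x 4
RLE = "a1b2a3b1a4"


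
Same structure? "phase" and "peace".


Pattern of "phase": [0, 1, 2, 3, 4]
Pattern of "peace": [0, 1, 2, 3, 1]
Patterns do not match
Same pattern = No


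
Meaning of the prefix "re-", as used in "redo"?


Prefix: re-
As in: redo -> re- + do
Meaning = again


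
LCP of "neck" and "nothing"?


Word 1: "neck"
Word 2: "nothing"
Comparing from start:
  Pos 0: 'n' == 'n'
  Pos 1: 'e' != 'o' (stop)
LCP = "n" (length 1)


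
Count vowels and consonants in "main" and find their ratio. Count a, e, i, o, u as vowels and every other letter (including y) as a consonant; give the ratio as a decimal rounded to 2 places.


Word: "main"
Vowels (a,e,i,o,u): 2
Consonants: 2
Ratio = 2/2
= 1.00


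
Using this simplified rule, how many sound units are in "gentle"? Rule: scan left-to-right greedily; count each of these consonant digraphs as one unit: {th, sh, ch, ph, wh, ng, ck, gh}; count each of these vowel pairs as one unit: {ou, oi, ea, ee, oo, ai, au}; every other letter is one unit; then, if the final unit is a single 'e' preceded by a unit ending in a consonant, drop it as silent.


Word: "gentle" (6 letters)
Left-to-right scan:
  1. 'g' (letter)
  2. 'e' (letter)
  3. 'n' (letter)
  4. 't' (letter)
  5. 'l' (letter)
  6. 'e' (letter)
Units from scan: 6
Final unit is 'e' after a consonant -> drop as silent (-1)
Sound units = 5 units


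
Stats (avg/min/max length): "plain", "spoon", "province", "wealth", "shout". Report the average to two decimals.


Lengths: "plain"=5, "spoon"=5, "province"=8, "wealth"=6, "shout"=5
Sum = 29, Count = 5
Average = 29/5 = 5.80
= avg=5.80, min=5, max=8


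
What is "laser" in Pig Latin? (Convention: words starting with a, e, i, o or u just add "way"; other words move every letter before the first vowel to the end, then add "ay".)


Word: "laser"
Starts with consonant(s) → move to end, add 'ay'
Consonant cluster: "l"
Pig Latin = "aserlay"


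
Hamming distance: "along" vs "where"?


Comparing character by character (same length = 5):
  Pos 0: 'a' vs 'w' !=
  Pos 1: 'l' vs 'h' !=
  Pos 2: 'o' vs 'e' !=
  Pos 3: 'n' vs 'r' !=
  Pos 4: 'g' vs 'e' !=
Hamming distance = 5


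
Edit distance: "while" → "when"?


Word 1: "while" (length 5)
Word 2: "when" (length 4)
One optimal edit sequence (insert/delete/substitute each cost 1):
  1. keep 'w'
  2. keep 'h'
  3. delete 'i'  (+1)
  4. substitute 'l' -> 'e'  (+1)
  5. substitute 'e' -> 'n'  (+1)
Total edit operations: 3
Edit distance = 3


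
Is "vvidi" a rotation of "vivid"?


Word: "vivid", Candidate: "vvidi"
Method: check if candidate is substring of word+word
"vividvivid" contains "vvidi"? No
Is rotation = No


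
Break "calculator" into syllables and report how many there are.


Word: "calculator"
Syllable breakdown: cal | cu | la | tor
Counting: 4 parts
= 4 syllables


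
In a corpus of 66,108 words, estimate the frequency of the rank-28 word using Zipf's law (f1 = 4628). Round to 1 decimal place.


Zipf's law: f(r) = f(1) / r
f(1) = 4628
f(28) = 4628 / 28
= 165.3 occurrences


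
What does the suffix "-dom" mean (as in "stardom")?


Suffix: -dom
Example: stardom (star + -dom)
Meaning = state / realm


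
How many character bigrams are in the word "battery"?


Word: "battery" (length 7)
Number of 2-grams = length - 2 + 1 = 7 - 2 + 1
= 6


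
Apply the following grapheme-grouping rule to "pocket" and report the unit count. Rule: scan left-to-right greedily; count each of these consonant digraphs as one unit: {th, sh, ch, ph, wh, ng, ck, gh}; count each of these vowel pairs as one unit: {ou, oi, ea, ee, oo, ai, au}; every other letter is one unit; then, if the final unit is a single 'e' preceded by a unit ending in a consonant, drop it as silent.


Word: "pocket" (6 letters)
Left-to-right scan:
  (1) 'p' (letter)
  (2) 'o' (letter)
  (3) 'ck' (digraph)
  (4) 'e' (letter)
  (5) 't' (letter)
Units from scan: 5
Sound units = 5 units


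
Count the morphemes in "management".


Word: "management"
Morphemes: manage + -ment
Each morpheme carries meaning
= 2 morphemes


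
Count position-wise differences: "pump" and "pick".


Comparing character by character (same length = 4):
  Pos 0: 'p' vs 'p' =
  Pos 1: 'u' vs 'i' !=
  Pos 2: 'm' vs 'c' !=
  Pos 3: 'p' vs 'k' !=
Hamming distance = 3


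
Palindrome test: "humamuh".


Word: "humamuh"
Reversed: "humamuh"
Forward == Backward? humamuh == humamuh
Palindrome = Yes


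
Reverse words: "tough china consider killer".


Original: "tough china consider killer"
Words (1..n): tough | china | consider | killer
Reversed (n..1): killer | consider | china | tough
Result = "killer consider china tough"


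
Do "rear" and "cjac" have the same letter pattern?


Pattern of "rear": [0, 1, 2, 0]
Pattern of "cjac": [0, 1, 2, 0]
Patterns match
Same pattern = Yes


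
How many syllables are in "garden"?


Word: "garden"
Syllable breakdown: gar | den
Counting: 2 parts
= 2 syllables


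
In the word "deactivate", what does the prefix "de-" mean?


Prefix: de-
As in: deactivate -> de- + activate
Meaning = remove / reverse


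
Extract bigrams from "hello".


Word: "hello" (length 5)
Number of bigrams = 5 - 2 + 1 = 4
  Position 0: "he"
  Position 1: "el"
  Position 2: "ll"
  Position 3: "lo"
Bigrams = "he", "el", "ll", "lo"


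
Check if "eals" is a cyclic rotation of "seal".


Word: "seal", Candidate: "eals"
Method: check if candidate is substring of word+word
"sealseal" contains "eals"? Yes
Is rotation = Yes


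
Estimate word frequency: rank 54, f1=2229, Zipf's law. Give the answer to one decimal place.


Zipf's law: f(r) = f(1) / r
f(1) = 2229
f(54) = 2229 / 54
= 41.3 occurrences


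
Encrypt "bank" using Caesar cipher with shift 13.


Word: "bank"
Shift: 13
Each letter → (letter + shift) mod 26:
  'b' (1) + 13 = 14 → 'o'
  'a' (0) + 13 = 13 → 'n'
  'n' (13) + 13 = 0 → 'a'
  'k' (10) + 13 = 23 → 'x'
Result = "onax"


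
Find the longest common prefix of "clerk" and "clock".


Word 1: "clerk"
Word 2: "clock"
Comparing from start:
  Pos 0: 'c' == 'c'
  Pos 1: 'l' == 'l'
  Pos 2: 'e' != 'o' (stop)
LCP = "cl" (length 2)


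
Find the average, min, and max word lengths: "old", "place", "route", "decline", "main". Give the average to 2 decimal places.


Lengths: "old"=3, "place"=5, "route"=5, "decline"=7, "main"=4
Sum = 24, Count = 5
Average = 24/5 = 4.80
= avg=4.80, min=3, max=7


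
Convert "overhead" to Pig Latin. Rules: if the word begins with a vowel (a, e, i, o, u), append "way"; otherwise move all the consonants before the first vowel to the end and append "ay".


Word: "overhead"
Starts with vowel → add 'way'
Pig Latin = "overheadway"


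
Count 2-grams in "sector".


Word: "sector" (length 6)
Number of 2-grams = length - 2 + 1 = 6 - 2 + 1
= 5


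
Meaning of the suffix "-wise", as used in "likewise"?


Suffix: -wise
As in: likewise -> like + -wise
Meaning = in the manner of


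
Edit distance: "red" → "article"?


Word 1: "red" (length 3)
Word 2: "article" (length 7)
One optimal edit sequence (insert/delete/substitute each cost 1):
  1. insert 'a'  (+1)
  2. keep 'r'
  3. insert 't'  (+1)
  4. insert 'i'  (+1)
  5. insert 'c'  (+1)
  6. substitute 'e' -> 'l'  (+1)
  7. substitute 'd' -> 'e'  (+1)
Total edit operations: 6
Edit distance = 6


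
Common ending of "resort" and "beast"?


Word 1: "resort"
Word 2: "beast"
Comparing from end:
  Pos -1: 't' == 't'
  Pos -2: 'r' != 's' (stop)
LCS = "t" (length 1)


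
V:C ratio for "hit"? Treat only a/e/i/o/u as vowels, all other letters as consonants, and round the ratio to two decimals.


Word: "hit"
Vowels (a,e,i,o,u): 1
Consonants: 2
Ratio = 1/2
= 0.50


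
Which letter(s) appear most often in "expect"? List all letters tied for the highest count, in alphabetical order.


Word: "expect"
Letter counts:
  'c': 1
  'e': 2
  'p': 1
  't': 1
  'x': 1
Maximum count = 2
Most frequent = 'e' (2 times each)


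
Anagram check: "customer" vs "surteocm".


Word 1: "customer" → sorted: cemorstu
Word 2: "surteocm" → sorted: cemorstu
Same letters? cemorstu == cemorstu
Anagram = Yes


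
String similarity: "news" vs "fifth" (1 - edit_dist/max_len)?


Word 1: "news" (length 4)
Word 2: "fifth" (length 5)
One optimal edit sequence:
  1. insert 'f'  (+1)
  2. substitute 'n' -> 'i'  (+1)
  3. substitute 'e' -> 'f'  (+1)
  4. substitute 'w' -> 't'  (+1)
  5. substitute 's' -> 'h'  (+1)
Edit distance = 5
Max length = max(4, 5) = 5
Similarity = 1 - 5/5
= 0.0000


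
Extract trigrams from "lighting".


Word: "lighting" (length 8)
Number of trigrams = 8 - 3 + 1 = 6
  Position 0: "lig"
  Position 1: "igh"
  Position 2: "ght"
  Position 3: "hti"
  Position 4: "tin"
  Position 5: "ing"
Trigrams = "lig", "igh", "ght", "hti", "tin", "ing"


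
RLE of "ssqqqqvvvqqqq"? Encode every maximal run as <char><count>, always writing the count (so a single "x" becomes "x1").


String: "ssqqqqvvvqqqq"
Scanning for consecutive runs:
  's' x 2
  'q' x 4
  'v' x 3
  'q' x 4
RLE = "s2q4v3q4"


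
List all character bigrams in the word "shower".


Word: "shower" (length 6)
Number of bigrams = 6 - 2 + 1 = 5
  Position 0: "sh"
  Position 1: "ho"
  Position 2: "ow"
  Position 3: "we"
  Position 4: "er"
Bigrams = "sh", "ho", "ow", "we", "er"


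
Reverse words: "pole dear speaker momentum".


Original: "pole dear speaker momentum"
Words (1..n): pole | dear | speaker | momentum
Reversed (n..1): momentum | speaker | dear | pole
Result = "momentum speaker dear pole"


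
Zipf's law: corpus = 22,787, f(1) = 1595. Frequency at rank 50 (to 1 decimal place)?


Zipf's law: f(r) = f(1) / r
f(1) = 1595
f(50) = 1595 / 50
= 31.9 occurrences


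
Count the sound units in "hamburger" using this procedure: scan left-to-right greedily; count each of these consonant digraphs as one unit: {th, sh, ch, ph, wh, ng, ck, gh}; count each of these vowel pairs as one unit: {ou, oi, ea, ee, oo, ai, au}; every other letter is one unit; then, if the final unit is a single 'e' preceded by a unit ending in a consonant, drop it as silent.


Word: "hamburger" (9 letters)
Left-to-right scan:
  [1] 'h' (letter)
  [2] 'a' (letter)
  [3] 'm' (letter)
  [4] 'b' (letter)
  [5] 'u' (letter)
  [6] 'r' (letter)
  [7] 'g' (letter)
  [8] 'e' (letter)
  [9] 'r' (letter)
Units from scan: 9
Sound units = 9 units


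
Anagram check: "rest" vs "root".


Word 1: "rest" → sorted: erst
Word 2: "root" → sorted: oort
Same letters? erst != oort
Anagram = No


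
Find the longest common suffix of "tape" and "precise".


Word 1: "tape"
Word 2: "precise"
Comparing from end:
  Pos -1: 'e' == 'e'
  Pos -2: 'p' != 's' (stop)
LCS = "e" (length 1)


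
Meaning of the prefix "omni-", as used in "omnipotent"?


Prefix: omni-
Example: omnipotent = omni- + potent
Meaning = all


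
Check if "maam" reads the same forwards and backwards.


Word: "maam"
Reversed: "maam"
Forward == Backward? maam == maam
Palindrome = Yes


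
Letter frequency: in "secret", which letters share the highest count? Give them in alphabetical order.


Word: "secret"
Letter counts:
  'c': 1
  'e': 2
  'r': 1
  's': 1
  't': 1
Maximum count = 2
Most frequent = 'e' (2 times each)


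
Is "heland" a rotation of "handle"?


Word: "handle", Candidate: "heland"
Method: check if candidate is substring of word+word
"handlehandle" contains "heland"? No
Is rotation = No


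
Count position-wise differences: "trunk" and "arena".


Comparing character by character (same length = 5):
  Pos 0: 't' vs 'a' !=
  Pos 1: 'r' vs 'r' =
  Pos 2: 'u' vs 'e' !=
  Pos 3: 'n' vs 'n' =
  Pos 4: 'k' vs 'a' !=
Hamming distance = 3


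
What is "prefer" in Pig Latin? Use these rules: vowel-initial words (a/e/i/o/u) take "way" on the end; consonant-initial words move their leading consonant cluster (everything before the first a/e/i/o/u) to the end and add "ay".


Word: "prefer"
Starts with consonant(s) → move to end, add 'ay'
Consonant cluster: "pr"
Pig Latin = "eferpray"


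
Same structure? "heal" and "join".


Pattern of "heal": [0, 1, 2, 3]
Pattern of "join": [0, 1, 2, 3]
Patterns match
Same pattern = Yes


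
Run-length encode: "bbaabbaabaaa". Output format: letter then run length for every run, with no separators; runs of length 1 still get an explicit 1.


String: "bbaabbaabaaa"
Scanning for consecutive runs:
  'b' x 2
  'a' x 2
  'b' x 2
  'a' x 2
  'b' x 1
  'a' x 3
RLE = "b2a2b2a2b1a3"


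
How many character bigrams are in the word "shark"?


Word: "shark" (length 5)
Number of 2-grams = length - 2 + 1 = 5 - 2 + 1
= 4


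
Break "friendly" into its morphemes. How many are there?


Word: "friendly"
Morphemes: friend | -ly
Each morpheme carries meaning
= 2 morphemes


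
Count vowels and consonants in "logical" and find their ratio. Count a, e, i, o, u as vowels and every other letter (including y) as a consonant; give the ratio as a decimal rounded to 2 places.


Word: "logical"
Vowels (a,e,i,o,u): 3
Consonants: 4
Ratio = 3/4
= 0.75


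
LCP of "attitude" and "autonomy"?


Word 1: "attitude"
Word 2: "autonomy"
Comparing from start:
  Pos 0: 'a' == 'a'
  Pos 1: 't' != 'u' (stop)
LCP = "a" (length 1)


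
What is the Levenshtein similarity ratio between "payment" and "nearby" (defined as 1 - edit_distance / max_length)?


Word 1: "payment" (length 7)
Word 2: "nearby" (length 6)
One optimal edit sequence:
  1. delete 'p'  (+1)
  2. substitute 'a' -> 'n'  (+1)
  3. substitute 'y' -> 'e'  (+1)
  4. substitute 'm' -> 'a'  (+1)
  5. substitute 'e' -> 'r'  (+1)
  6. substitute 'n' -> 'b'  (+1)
  7. substitute 't' -> 'y'  (+1)
Edit distance = 7
Max length = max(7, 6) = 7
Similarity = 1 - 7/7
= 0.0000


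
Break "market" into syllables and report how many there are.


Word: "market"
Syllable breakdown: mar | ket
Counting: 2 parts
= 2 syllables


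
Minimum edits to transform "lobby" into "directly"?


Word 1: "lobby" (length 5)
Word 2: "directly" (length 8)
One optimal edit sequence (insert/delete/substitute each cost 1):
  1. insert 'd'  (+1)
  2. insert 'i'  (+1)
  3. insert 'r'  (+1)
  4. substitute 'l' -> 'e'  (+1)
  5. substitute 'o' -> 'c'  (+1)
  6. substitute 'b' -> 't'  (+1)
  7. substitute 'b' -> 'l'  (+1)
  8. keep 'y'
Total edit operations: 7
Edit distance = 7


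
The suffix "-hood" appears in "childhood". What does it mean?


Suffix: -hood
Example: childhood (child + -hood)
Meaning = state / condition


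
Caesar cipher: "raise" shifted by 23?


Word: "raise"
Shift: 23
Each letter → (letter + shift) mod 26:
  'r' (17) + 23 = 14 → 'o'
  'a' (0) + 23 = 23 → 'x'
  'i' (8) + 23 = 5 → 'f'
  's' (18) + 23 = 15 → 'p'
  'e' (4) + 23 = 1 → 'b'
Result = "oxfpb"


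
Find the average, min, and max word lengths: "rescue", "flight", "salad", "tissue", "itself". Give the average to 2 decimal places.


Lengths: "rescue"=6, "flight"=6, "salad"=5, "tissue"=6, "itself"=6
Sum = 29, Count = 5
Average = 29/5 = 5.80
= avg=5.80, min=5, max=6


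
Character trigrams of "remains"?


Word: "remains" (length 7)
Number of trigrams = 7 - 3 + 1 = 5
  Position 0: "rem"
  Position 1: "ema"
  Position 2: "mai"
  Position 3: "ain"
  Position 4: "ins"
Trigrams = "rem", "ema", "mai", "ain", "ins"


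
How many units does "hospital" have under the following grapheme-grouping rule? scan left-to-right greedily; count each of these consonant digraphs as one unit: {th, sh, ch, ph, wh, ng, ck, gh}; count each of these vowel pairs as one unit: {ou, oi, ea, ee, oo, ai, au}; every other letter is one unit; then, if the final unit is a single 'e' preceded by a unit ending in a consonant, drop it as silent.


Word: "hospital" (8 letters)
Left-to-right scan:
  [1] 'h' (letter)
  [2] 'o' (letter)
  [3] 's' (letter)
  [4] 'p' (letter)
  [5] 'i' (letter)
  [6] 't' (letter)
  [7] 'a' (letter)
  [8] 'l' (letter)
Units from scan: 8
Sound units = 8 units


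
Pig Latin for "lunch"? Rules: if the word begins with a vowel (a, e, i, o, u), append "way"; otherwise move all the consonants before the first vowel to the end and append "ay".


Word: "lunch"
Starts with consonant(s) → move to end, add 'ay'
Consonant cluster: "l"
Pig Latin = "unchlay"


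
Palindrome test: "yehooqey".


Word: "yehooqey"
Reversed: "yeqoohey"
Forward == Backward? yehooqey != yeqoohey
Palindrome = No


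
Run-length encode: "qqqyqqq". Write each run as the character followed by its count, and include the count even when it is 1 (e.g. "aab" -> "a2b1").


String: "qqqyqqq"
Scanning for consecutive runs:
  'q' x 3
  'y' x 1
  'q' x 3
RLE = "q3y1q3"


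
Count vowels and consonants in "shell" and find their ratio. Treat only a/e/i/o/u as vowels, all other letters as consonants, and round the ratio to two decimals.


Word: "shell"
Vowels (a,e,i,o,u): 1
Consonants: 4
Ratio = 1/4
= 0.25


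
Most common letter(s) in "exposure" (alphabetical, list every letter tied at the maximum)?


Word: "exposure"
Letter counts:
  'e': 2
  'o': 1
  'p': 1
  'r': 1
  's': 1
  'u': 1
  'x': 1
Maximum count = 2
Most frequent = 'e' (2 times each)


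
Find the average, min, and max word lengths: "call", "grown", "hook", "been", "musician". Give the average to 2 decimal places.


Lengths: "call"=4, "grown"=5, "hook"=4, "been"=4, "musician"=8
Sum = 25, Count = 5
Average = 25/5 = 5.00
= avg=5.00, min=4, max=8


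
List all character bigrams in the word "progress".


Word: "progress" (length 8)
Number of bigrams = 8 - 2 + 1 = 7
  Position 0: "pr"
  Position 1: "ro"
  Position 2: "og"
  Position 3: "gr"
  Position 4: "re"
  Position 5: "es"
  Position 6: "ss"
Bigrams = "pr", "ro", "og", "gr", "re", "es", "ss"


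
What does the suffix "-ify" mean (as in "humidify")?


Suffix: -ify
Example: humidify = humid + -ify
Meaning = to make


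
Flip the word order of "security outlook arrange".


Original: "security outlook arrange"
Words (1..n): security | outlook | arrange
Reversed (n..1): arrange | outlook | security
Result = "arrange outlook security"


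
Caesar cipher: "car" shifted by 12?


Word: "car"
Shift: 12
Each letter → (letter + shift) mod 26:
  'c' (2) + 12 = 14 → 'o'
  'a' (0) + 12 = 12 → 'm'
  'r' (17) + 12 = 3 → 'd'
Result = "omd"


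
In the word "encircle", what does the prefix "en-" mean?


Prefix: en-
Example: encircle = en- + circle
Meaning = cause to / put into


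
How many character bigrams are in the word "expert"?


Word: "expert" (length 6)
Number of 2-grams = length - 2 + 1 = 6 - 2 + 1
= 5


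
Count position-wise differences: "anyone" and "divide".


Comparing character by character (same length = 6):
  Pos 0: 'a' vs 'd' !=
  Pos 1: 'n' vs 'i' !=
  Pos 2: 'y' vs 'v' !=
  Pos 3: 'o' vs 'i' !=
  Pos 4: 'n' vs 'd' !=
  Pos 5: 'e' vs 'e' =
Hamming distance = 5


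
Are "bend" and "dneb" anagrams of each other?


Word 1: "bend" → sorted: bden
Word 2: "dneb" → sorted: bden
Same letters? bden == bden
Anagram = Yes


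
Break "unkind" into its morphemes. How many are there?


Word: "unkind"
Morphemes: un- + kind
Each morpheme carries meaning
= 2 morphemes


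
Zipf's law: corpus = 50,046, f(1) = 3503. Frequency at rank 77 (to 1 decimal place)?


Zipf's law: f(r) = f(1) / r
f(1) = 3503
f(77) = 3503 / 77
= 45.5 occurrences


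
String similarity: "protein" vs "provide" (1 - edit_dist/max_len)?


Word 1: "protein" (length 7)
Word 2: "provide" (length 7)
One optimal edit sequence:
  1. keep 'p'
  2. keep 'r'
  3. keep 'o'
  4. substitute 't' -> 'v'  (+1)
  5. substitute 'e' -> 'i'  (+1)
  6. substitute 'i' -> 'd'  (+1)
  7. substitute 'n' -> 'e'  (+1)
Edit distance = 4
Max length = max(7, 7) = 7
Similarity = 1 - 4/7
= 0.4286


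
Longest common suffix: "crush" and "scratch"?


Word 1: "crush"
Word 2: "scratch"
Comparing from end:
  Pos -1: 'h' == 'h'
  Pos -2: 's' != 'c' (stop)
LCS = "h" (length 1)


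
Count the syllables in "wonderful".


Word: "wonderful"
Syllable breakdown: won | der | ful
Counting: 3 parts
= 3 syllables


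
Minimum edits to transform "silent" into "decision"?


Word 1: "silent" (length 6)
Word 2: "decision" (length 8)
One optimal edit sequence (insert/delete/substitute each cost 1):
  1. insert 'd'  (+1)
  2. insert 'e'  (+1)
  3. substitute 's' -> 'c'  (+1)
  4. keep 'i'
  5. substitute 'l' -> 's'  (+1)
  6. substitute 'e' -> 'i'  (+1)
  7. substitute 'n' -> 'o'  (+1)
  8. substitute 't' -> 'n'  (+1)
Total edit operations: 7
Edit distance = 7


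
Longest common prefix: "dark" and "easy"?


Word 1: "dark"
Word 2: "easy"
Comparing from start:
  Pos 0: 'd' != 'e' (stop)
LCP = "" (length 0)


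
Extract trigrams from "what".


Word: "what" (length 4)
Number of trigrams = 4 - 3 + 1 = 2
  Position 0: "wha"
  Position 1: "hat"
Trigrams = "wha", "hat"


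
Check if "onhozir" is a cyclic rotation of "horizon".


Word: "horizon", Candidate: "onhozir"
Method: check if candidate is substring of word+word
"horizonhorizon" contains "onhozir"? No
Is rotation = No


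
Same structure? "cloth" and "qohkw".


Pattern of "cloth": [0, 1, 2, 3, 4]
Pattern of "qohkw": [0, 1, 2, 3, 4]
Patterns match
Same pattern = Yes


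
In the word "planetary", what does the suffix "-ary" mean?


Suffix: -ary
Example: planetary = planet + -ary
Meaning = relating to


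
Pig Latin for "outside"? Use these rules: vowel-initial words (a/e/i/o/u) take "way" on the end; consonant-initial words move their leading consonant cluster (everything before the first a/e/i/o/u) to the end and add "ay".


Word: "outside"
Starts with vowel → add 'way'
Pig Latin = "outsideway"


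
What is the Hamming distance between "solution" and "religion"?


Comparing character by character (same length = 8):
  Pos 0: 's' vs 'r' !=
  Pos 1: 'o' vs 'e' !=
  Pos 2: 'l' vs 'l' =
  Pos 3: 'u' vs 'i' !=
  Pos 4: 't' vs 'g' !=
  Pos 5: 'i' vs 'i' =
  Pos 6: 'o' vs 'o' =
  Pos 7: 'n' vs 'n' =
Hamming distance = 4


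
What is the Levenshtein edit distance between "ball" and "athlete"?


Word 1: "ball" (length 4)
Word 2: "athlete" (length 7)
One optimal edit sequence (insert/delete/substitute each cost 1):
  1. insert 'a'  (+1)
  2. substitute 'b' -> 't'  (+1)
  3. substitute 'a' -> 'h'  (+1)
  4. keep 'l'
  5. insert 'e'  (+1)
  6. insert 't'  (+1)
  7. substitute 'l' -> 'e'  (+1)
Total edit operations: 6
Edit distance = 6


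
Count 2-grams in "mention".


Word: "mention" (length 7)
Number of 2-grams = length - 2 + 1 = 7 - 2 + 1
= 6


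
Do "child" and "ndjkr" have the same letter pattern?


Pattern of "child": [0, 1, 2, 3, 4]
Pattern of "ndjkr": [0, 1, 2, 3, 4]
Patterns match
Same pattern = Yes


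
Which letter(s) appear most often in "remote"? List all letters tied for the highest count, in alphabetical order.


Word: "remote"
Letter counts:
  'e': 2
  'm': 1
  'o': 1
  'r': 1
  't': 1
Maximum count = 2
Most frequent = 'e' (2 times each)


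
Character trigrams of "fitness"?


Word: "fitness" (length 7)
Number of trigrams = 7 - 3 + 1 = 5
  Position 0: "fit"
  Position 1: "itn"
  Position 2: "tne"
  Position 3: "nes"
  Position 4: "ess"
Trigrams = "fit", "itn", "tne", "nes", "ess"


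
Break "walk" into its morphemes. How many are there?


Word: "walk"
Morphemes: walk
Each morpheme carries meaning
= 1 morpheme


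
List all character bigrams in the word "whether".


Word: "whether" (length 7)
Number of bigrams = 7 - 2 + 1 = 6
  Position 0: "wh"
  Position 1: "he"
  Position 2: "et"
  Position 3: "th"
  Position 4: "he"
  Position 5: "er"
Bigrams = "wh", "he", "et", "th", "he", "er"


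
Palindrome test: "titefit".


Word: "titefit"
Reversed: "tifetit"
Forward == Backward? titefit != tifetit
Palindrome = No
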